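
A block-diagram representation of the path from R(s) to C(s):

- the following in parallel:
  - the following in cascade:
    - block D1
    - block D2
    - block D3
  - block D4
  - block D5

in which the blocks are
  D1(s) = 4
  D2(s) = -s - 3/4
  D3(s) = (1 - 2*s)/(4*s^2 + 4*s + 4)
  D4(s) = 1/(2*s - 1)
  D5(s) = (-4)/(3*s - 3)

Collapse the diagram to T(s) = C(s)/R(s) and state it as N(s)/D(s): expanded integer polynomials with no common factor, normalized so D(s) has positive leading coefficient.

[1] series reduction of D1, D2, D3 gives (8*s^2 + 2*s - 3)/(4*s^2 + 4*s + 4)
[2] sum the parallel branches (D1*D2*D3), D4, D5, which is the overall transfer function T(s) = C(s)/R(s) in lowest terms

Therefore the answer is (48*s^4 - 80*s^3 - 28*s^2 + 17*s - 5)/(24*s^4 - 12*s^3 - 24*s + 12).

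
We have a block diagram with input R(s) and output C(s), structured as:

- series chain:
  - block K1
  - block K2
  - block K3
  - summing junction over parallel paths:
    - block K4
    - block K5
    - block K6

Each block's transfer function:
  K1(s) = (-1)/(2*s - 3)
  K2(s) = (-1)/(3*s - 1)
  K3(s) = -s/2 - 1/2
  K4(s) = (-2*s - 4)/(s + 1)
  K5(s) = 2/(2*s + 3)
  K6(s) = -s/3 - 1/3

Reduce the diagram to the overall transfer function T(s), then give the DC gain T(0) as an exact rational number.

The answer is 11/18.

Reasoning:
Step 1. add K4, K5, K6 (parallel), giving (-2*s^3 - 19*s^2 - 44*s - 33)/(6*s^2 + 15*s + 9)
Step 2. reduce the series chain K1, K2, K3, (K4+K5+K6), giving (2*s^3 + 19*s^2 + 44*s + 33)/(72*s^3 - 24*s^2 - 162*s + 54)
That last expression is T(s); at s = 0 only the constant terms survive, so T(0) = 33/54 = 11/18.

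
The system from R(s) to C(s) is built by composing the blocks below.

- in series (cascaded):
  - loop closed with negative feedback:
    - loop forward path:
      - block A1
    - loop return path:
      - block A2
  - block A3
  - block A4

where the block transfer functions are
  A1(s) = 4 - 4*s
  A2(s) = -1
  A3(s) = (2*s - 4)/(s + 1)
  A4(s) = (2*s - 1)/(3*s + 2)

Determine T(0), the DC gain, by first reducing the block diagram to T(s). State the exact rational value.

Answer: -8/3

Working:
Step 1 - collapse the loop (A1 forward, A2 return) = (4 - 4*s)/(4*s - 3)
Step 2 - combine [A1/(1+A1*A2)], A3, A4 in series = (-16*s^3 + 56*s^2 - 56*s + 16)/(12*s^3 + 11*s^2 - 7*s - 6)
Evaluating the step-2 result (the overall T(s)) at s = 0 gives T(0) = 16/(-6) = -8/3.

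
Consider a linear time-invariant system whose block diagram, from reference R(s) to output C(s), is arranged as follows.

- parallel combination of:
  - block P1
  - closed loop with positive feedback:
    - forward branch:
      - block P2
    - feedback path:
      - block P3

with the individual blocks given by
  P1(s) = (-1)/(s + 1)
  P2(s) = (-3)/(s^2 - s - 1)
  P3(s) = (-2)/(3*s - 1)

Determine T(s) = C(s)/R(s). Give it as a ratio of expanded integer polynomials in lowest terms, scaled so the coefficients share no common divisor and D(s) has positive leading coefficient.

[1] feedback reduction of P2, P3 -> (3 - 9*s)/(3*s^3 - 4*s^2 - 2*s - 5)
[2] sum the parallel branches P1, [P2/(1-P2*P3)] - this is the overall T(s), already in the required normalized form

Final answer: (-3*s^3 - 5*s^2 - 4*s + 8)/(3*s^4 - s^3 - 6*s^2 - 7*s - 5)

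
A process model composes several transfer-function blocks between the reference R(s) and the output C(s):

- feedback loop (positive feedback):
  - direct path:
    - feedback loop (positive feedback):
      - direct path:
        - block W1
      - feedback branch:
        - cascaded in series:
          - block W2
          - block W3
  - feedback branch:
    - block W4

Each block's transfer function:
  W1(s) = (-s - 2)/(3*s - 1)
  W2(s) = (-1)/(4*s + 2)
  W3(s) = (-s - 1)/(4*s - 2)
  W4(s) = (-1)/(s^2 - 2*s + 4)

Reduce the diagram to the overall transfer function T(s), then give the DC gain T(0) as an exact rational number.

Reducing step by step:

Step 1 - cascade W2, W3: (s + 1)/(16*s^2 - 4)
Step 2 - feedback reduction of W1, (W2*W3): (-16*s^3 - 32*s^2 + 4*s + 8)/(48*s^3 - 15*s^2 - 9*s + 6)
Step 3 - reduce the feedback loop with forward [W1/(1-W1*(W2*W3))] and return W4: (-16*s^5 + 4*s^3 - 128*s^2 + 32)/(48*s^5 - 111*s^4 + 197*s^3 - 68*s^2 - 44*s + 32)
That last expression is T(s); at s = 0 only the constant terms survive, so T(0) = 32/32 = 1.

Answer: 1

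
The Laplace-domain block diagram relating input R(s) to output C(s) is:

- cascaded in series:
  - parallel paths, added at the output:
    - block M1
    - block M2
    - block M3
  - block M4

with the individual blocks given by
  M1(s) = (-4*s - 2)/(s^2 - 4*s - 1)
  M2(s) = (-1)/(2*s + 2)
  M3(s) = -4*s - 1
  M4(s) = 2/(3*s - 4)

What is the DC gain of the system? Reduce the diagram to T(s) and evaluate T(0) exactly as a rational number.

Step 1 - reduce the parallel group M1, M2, M3: (-8*s^4 + 22*s^3 + 37*s^2 + 10*s - 1)/(2*s^3 - 6*s^2 - 10*s - 2)
Step 2 - reduce the series chain (M1+M2+M3), M4: (-8*s^4 + 22*s^3 + 37*s^2 + 10*s - 1)/(3*s^4 - 13*s^3 - 3*s^2 + 17*s + 4)
The step-2 result is T(s). Setting s = 0: T(0) = -1/4.

Answer: -1/4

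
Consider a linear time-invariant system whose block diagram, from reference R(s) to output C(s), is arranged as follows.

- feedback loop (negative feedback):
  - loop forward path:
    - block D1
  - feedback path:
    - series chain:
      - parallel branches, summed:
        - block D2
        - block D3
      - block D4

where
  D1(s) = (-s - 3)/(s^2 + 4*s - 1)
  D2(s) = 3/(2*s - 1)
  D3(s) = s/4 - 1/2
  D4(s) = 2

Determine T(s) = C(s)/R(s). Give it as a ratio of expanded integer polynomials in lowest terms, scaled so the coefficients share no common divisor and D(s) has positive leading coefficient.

1. parallel reduction of D2, D3, giving (2*s^2 - 5*s + 14)/(8*s - 4)
2. series reduction of (D2+D3), D4, giving (2*s^2 - 5*s + 14)/(4*s - 2)
3. reduce the feedback loop with forward D1 and return ((D2+D3)*D4); the result is T(s) itself (integer coefficients, no common factor, positive leading denominator coefficient)

Therefore the answer is (-4*s^2 - 10*s + 6)/(2*s^3 + 13*s^2 - 11*s - 40).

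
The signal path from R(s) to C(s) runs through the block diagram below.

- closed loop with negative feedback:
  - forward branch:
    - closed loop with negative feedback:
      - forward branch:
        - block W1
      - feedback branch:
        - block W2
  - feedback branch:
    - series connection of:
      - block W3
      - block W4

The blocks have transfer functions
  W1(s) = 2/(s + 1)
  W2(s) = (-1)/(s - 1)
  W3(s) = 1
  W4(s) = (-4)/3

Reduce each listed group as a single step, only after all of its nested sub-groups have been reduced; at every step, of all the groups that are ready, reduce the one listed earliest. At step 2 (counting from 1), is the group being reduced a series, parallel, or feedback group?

Step 1: close the feedback loop around W1, W2
Step 2: combine W3, W4 in series
Step 3: close the feedback loop around [W1/(1+W1*W2)], (W3*W4)
At step 2 the group reduced is series.

Therefore the answer is series.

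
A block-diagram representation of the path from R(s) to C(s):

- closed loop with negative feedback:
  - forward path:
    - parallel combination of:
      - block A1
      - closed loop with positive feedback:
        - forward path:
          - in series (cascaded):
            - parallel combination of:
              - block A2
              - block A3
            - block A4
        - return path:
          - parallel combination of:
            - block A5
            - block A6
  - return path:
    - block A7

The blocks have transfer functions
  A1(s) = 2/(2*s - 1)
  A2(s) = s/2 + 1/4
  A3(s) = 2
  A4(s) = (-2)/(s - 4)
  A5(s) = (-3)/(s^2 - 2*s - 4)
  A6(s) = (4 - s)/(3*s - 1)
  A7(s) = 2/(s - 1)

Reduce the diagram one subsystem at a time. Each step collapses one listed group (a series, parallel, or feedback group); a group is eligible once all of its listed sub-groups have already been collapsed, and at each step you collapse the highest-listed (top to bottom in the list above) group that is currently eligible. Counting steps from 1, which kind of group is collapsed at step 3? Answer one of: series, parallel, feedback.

Reducing step by step:

Step 1: add A2, A3 (parallel)
Step 2: multiply (A2+A3), A4 (series)
Step 3: parallel reduction of A5, A6
Step 4: apply the feedback formula to ((A2+A3)*A4), (A5+A6)
Step 5: reduce the parallel group A1, [((A2+A3)*A4)/(1-((A2+A3)*A4)*(A5+A6))]
Step 6: feedback reduction of (A1+[((A2+A3)*A4)/(1-((A2+A3)*A4)*(A5+A6))]), A7
Step 3 collapses a parallel group.

Answer: parallel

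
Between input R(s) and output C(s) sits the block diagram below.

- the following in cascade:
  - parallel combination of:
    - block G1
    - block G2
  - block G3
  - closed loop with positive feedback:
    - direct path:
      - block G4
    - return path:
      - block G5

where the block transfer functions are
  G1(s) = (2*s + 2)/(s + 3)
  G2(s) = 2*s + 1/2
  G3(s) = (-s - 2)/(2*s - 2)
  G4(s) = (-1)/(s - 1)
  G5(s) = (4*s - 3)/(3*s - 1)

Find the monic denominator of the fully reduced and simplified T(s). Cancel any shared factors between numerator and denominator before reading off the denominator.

Step 1 - reduce the parallel group G1, G2 -> (4*s^2 + 17*s + 7)/(2*s + 6)
Step 2 - feedback reduction of G4, G5 -> (1 - 3*s)/(3*s^2 - 2)
Step 3 - combine (G1+G2), G3, [G4/(1-G4*G5)] in series -> (12*s^4 + 71*s^3 + 98*s^2 + s - 14)/(12*s^4 + 24*s^3 - 44*s^2 - 16*s + 24)
No further cancellation is possible in the step-3 result, so that is T(s). Its denominator becomes monic after dividing by the leading coefficient 12.

Hence the answer: s^4 + 2*s^3 - 11*s^2/3 - 4*s/3 + 2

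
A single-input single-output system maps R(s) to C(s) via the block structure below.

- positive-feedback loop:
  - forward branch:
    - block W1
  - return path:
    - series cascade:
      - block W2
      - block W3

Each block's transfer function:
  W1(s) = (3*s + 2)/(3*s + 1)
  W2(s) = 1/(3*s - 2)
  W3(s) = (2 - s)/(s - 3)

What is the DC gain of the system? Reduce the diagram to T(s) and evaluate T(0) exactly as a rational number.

(1) reduce the series chain W2, W3; result (2 - s)/(3*s^2 - 11*s + 6)
(2) collapse the loop (W1 forward, (W2*W3) return); result (9*s^3 - 27*s^2 - 4*s + 12)/(9*s^3 - 27*s^2 + 3*s + 2)
Evaluating the step-2 result (the overall T(s)) at s = 0 gives T(0) = 12/2 = 6.

Final answer: 6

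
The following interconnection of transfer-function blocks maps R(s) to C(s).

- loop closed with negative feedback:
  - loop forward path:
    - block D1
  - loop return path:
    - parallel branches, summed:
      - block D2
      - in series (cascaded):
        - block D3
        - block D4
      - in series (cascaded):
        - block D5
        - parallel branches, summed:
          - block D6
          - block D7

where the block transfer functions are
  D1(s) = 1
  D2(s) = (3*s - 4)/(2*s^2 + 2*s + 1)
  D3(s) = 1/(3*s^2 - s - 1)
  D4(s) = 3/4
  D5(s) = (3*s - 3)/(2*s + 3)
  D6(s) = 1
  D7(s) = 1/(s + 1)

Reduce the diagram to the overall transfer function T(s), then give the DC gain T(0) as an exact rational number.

Reducing step by step:

(1) series reduction of D3, D4 = 3/(12*s^2 - 4*s - 4)
(2) parallel reduction of D6, D7 = (s + 2)/(s + 1)
(3) series reduction of D5, (D6+D7) = (3*s^2 + 3*s - 6)/(2*s^2 + 5*s + 3)
(4) sum the parallel branches D2, (D3*D4), (D5*(D6+D7)) = (72*s^6 + 192*s^5 - 36*s^4 - 286*s^3 - 98*s^2 + 185*s + 81)/(48*s^6 + 152*s^5 + 144*s^4 + 4*s^3 - 80*s^2 - 56*s - 12)
(5) feedback reduction of D1, (D2+(D3*D4)+(D5*(D6+D7))) = (48*s^6 + 152*s^5 + 144*s^4 + 4*s^3 - 80*s^2 - 56*s - 12)/(120*s^6 + 344*s^5 + 108*s^4 - 282*s^3 - 178*s^2 + 129*s + 69)
Step 5 gives the overall T(s). Then T(0) = -12/69 = -4/23.

Answer: -4/23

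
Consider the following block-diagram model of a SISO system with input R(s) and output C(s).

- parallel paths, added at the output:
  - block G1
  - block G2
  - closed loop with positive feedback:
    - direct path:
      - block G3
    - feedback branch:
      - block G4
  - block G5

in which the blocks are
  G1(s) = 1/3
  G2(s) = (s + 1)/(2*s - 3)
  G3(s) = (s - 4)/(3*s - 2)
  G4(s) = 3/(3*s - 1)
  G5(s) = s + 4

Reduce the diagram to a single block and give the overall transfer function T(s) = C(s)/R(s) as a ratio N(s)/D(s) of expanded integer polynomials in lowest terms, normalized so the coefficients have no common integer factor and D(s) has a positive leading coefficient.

The answer is (54*s^4 + 126*s^3 - 585*s^2 + 853*s - 540)/(54*s^3 - 153*s^2 + 192*s - 126).

Reasoning:
[1] reduce the feedback loop with forward G3 and return G4 = (3*s^2 - 13*s + 4)/(9*s^2 - 12*s + 14)
[2] parallel reduction of G1, G2, [G3/(1-G3*G4)], G5 - this is the overall T(s), already in the required normalized form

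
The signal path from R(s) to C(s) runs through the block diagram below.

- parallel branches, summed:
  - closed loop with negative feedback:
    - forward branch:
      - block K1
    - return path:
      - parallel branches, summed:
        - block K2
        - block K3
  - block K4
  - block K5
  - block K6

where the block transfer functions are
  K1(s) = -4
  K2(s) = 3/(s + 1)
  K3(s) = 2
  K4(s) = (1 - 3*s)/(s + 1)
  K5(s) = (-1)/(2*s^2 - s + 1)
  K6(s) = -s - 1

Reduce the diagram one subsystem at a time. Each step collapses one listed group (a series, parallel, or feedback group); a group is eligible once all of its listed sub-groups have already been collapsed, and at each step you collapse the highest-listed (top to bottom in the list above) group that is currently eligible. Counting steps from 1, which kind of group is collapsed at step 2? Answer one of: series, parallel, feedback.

Answer: feedback

Working:
Step 1 - add K2, K3 (parallel)
Step 2 - feedback reduction of K1, (K2+K3)
Step 3 - parallel reduction of [K1/(1+K1*(K2+K3))], K4, K5, K6
Step 2: feedback.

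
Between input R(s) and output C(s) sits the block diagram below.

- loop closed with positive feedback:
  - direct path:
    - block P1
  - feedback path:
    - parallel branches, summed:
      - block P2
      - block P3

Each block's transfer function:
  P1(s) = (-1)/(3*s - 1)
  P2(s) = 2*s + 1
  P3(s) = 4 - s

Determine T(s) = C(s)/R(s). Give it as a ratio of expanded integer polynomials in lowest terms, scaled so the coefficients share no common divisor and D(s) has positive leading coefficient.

Reducing step by step:

Step 1 - sum the parallel branches P2, P3; result s + 5
Step 2 - collapse the loop (P1 forward, (P2+P3) return), which is the overall transfer function T(s) = C(s)/R(s) in lowest terms

Answer: (-1)/(4*s + 4)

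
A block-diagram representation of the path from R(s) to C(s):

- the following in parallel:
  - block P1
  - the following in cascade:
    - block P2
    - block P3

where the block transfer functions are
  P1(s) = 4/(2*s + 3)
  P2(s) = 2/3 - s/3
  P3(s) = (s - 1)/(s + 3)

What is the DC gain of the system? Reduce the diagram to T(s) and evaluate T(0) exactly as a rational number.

Step 1 - cascade P2, P3 -> (-s^2 + 3*s - 2)/(3*s + 9)
Step 2 - add P1, (P2*P3) (parallel) -> (-2*s^3 + 3*s^2 + 17*s + 30)/(6*s^2 + 27*s + 27)
Step 2 gives the overall T(s). Then T(0) = 30/27 = 10/9.

Hence the answer: 10/9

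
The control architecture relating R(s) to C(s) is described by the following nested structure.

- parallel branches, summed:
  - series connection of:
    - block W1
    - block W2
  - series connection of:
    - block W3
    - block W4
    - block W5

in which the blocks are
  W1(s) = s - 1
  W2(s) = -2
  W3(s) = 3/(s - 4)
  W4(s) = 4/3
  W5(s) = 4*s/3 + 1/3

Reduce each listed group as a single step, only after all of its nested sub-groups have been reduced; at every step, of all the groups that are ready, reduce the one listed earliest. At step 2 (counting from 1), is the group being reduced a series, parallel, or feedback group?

(1) series reduction of W1, W2
(2) series reduction of W3, W4, W5
(3) reduce the parallel group (W1*W2), (W3*W4*W5)
The group at step 2 is a series group.

Final answer: series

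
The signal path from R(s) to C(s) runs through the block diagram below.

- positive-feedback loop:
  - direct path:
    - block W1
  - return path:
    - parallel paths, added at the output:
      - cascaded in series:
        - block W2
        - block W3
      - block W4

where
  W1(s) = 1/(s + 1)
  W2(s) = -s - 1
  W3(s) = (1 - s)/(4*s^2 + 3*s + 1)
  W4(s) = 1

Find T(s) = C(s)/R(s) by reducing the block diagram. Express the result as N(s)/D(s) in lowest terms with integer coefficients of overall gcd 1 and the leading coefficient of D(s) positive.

(1) reduce the series chain W2, W3; result (s^2 - 1)/(4*s^2 + 3*s + 1)
(2) parallel reduction of (W2*W3), W4; result (5*s^2 + 3*s)/(4*s^2 + 3*s + 1)
(3) reduce the feedback loop with forward W1 and return ((W2*W3)+W4), which is the overall transfer function T(s) = C(s)/R(s) in lowest terms

Hence the answer: (4*s^2 + 3*s + 1)/(4*s^3 + 2*s^2 + s + 1)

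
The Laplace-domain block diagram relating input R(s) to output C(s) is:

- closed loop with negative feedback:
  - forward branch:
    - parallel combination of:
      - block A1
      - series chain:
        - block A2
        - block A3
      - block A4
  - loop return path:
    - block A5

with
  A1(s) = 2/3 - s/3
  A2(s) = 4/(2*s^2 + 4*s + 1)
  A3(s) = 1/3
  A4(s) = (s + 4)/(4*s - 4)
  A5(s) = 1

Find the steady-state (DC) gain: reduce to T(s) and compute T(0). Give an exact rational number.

Step 1. series reduction of A2, A3 -> 4/(6*s^2 + 12*s + 3)
Step 2. combine A1, (A2*A3), A4 in parallel -> (-8*s^4 + 14*s^3 + 64*s^2 + 47*s - 12)/(24*s^3 + 24*s^2 - 36*s - 12)
Step 3. apply the feedback formula to (A1+(A2*A3)+A4), A5 -> (8*s^4 - 14*s^3 - 64*s^2 - 47*s + 12)/(8*s^4 - 38*s^3 - 88*s^2 - 11*s + 24)
The step-3 result is T(s). Setting s = 0: T(0) = 12/24 = 1/2.

Hence the answer: 1/2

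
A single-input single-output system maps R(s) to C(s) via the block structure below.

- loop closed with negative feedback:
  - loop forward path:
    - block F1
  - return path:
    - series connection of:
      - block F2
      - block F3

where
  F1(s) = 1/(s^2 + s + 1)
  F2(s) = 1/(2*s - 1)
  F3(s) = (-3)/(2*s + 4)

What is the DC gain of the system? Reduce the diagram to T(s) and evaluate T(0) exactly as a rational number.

[1] series reduction of F2, F3 -> (-3)/(4*s^2 + 6*s - 4)
[2] reduce the feedback loop with forward F1 and return (F2*F3) -> (4*s^2 + 6*s - 4)/(4*s^4 + 10*s^3 + 6*s^2 + 2*s - 7)
Step 2 gives the overall T(s). Then T(0) = -4/(-7) = 4/7.

Answer: 4/7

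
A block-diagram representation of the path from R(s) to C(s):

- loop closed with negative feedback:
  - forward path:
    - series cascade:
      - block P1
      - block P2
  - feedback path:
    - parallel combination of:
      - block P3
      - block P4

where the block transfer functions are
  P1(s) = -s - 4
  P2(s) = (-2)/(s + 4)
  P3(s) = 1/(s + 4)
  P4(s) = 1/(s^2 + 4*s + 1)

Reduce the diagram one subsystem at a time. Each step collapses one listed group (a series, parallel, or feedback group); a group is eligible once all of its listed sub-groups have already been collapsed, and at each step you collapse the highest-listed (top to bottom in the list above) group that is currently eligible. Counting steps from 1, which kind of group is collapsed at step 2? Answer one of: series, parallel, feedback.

Step 1 - multiply P1, P2 (series)
Step 2 - sum the parallel branches P3, P4
Step 3 - close the feedback loop around (P1*P2), (P3+P4)
The group at step 2 is a parallel group.

Therefore the answer is parallel.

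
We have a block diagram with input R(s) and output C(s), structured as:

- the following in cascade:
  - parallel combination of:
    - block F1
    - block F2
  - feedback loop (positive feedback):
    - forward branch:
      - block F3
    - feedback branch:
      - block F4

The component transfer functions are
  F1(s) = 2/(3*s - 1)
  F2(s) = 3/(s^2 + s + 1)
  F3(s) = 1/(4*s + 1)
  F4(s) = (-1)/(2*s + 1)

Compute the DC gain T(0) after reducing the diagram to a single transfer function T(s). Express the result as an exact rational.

1. reduce the parallel group F1, F2: (2*s^2 + 11*s - 1)/(3*s^3 + 2*s^2 + 2*s - 1)
2. collapse the loop (F3 forward, F4 return): (2*s + 1)/(8*s^2 + 6*s + 2)
3. cascade (F1+F2), [F3/(1-F3*F4)]: (4*s^3 + 24*s^2 + 9*s - 1)/(24*s^5 + 34*s^4 + 34*s^3 + 8*s^2 - 2*s - 2)
The step-3 result is T(s). Setting s = 0: T(0) = -1/(-2) = 1/2.

Therefore the answer is 1/2.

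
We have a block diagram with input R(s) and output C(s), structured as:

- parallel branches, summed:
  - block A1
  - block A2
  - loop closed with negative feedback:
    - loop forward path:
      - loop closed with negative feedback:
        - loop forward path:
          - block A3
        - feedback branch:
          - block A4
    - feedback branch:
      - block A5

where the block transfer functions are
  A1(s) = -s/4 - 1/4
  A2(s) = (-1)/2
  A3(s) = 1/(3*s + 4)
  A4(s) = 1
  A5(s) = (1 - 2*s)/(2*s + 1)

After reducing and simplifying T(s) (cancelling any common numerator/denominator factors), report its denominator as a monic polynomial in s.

Answer: s^2 + 11*s/6 + 1

Working:
Step 1: apply the feedback formula to A3, A4 -> 1/(3*s + 5)
Step 2: close the feedback loop around [A3/(1+A3*A4)], A5 -> (2*s + 1)/(6*s^2 + 11*s + 6)
Step 3: combine A1, A2, [[A3/(1+A3*A4)]/(1+[A3/(1+A3*A4)]*A5)] in parallel -> (-6*s^3 - 29*s^2 - 31*s - 14)/(24*s^2 + 44*s + 24)
The result of step 3 is T(s) in lowest terms. Its denominator has leading coefficient 24; dividing the denominator through by 24 makes it monic.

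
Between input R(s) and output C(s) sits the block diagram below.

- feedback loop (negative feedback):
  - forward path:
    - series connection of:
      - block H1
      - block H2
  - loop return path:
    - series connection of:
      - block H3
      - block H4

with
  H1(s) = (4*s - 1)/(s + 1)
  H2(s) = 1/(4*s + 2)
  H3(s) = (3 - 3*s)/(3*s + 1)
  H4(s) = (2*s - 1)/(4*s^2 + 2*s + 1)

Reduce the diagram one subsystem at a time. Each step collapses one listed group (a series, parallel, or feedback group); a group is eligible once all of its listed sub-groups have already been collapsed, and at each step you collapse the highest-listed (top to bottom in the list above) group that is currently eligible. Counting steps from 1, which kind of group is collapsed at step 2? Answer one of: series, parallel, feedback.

Answer: series

Working:
(1) series reduction of H1, H2
(2) multiply H3, H4 (series)
(3) reduce the feedback loop with forward (H1*H2) and return (H3*H4)
So the answer for step 2 is series.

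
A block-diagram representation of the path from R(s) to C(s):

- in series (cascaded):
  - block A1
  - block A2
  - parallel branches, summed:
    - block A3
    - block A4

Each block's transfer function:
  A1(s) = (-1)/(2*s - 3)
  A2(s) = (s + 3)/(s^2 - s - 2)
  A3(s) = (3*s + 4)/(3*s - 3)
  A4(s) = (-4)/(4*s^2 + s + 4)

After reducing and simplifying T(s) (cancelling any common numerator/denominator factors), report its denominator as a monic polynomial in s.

Answer: s^6 - 13*s^5/4 + 17*s^4/8 + s^3/2 - s^2/8 + 11*s/4 - 3

Working:
Step 1 - parallel reduction of A3, A4; result (12*s^3 + 19*s^2 + 4*s + 28)/(12*s^3 - 9*s^2 + 9*s - 12)
Step 2 - reduce the series chain A1, A2, (A3+A4); result (-12*s^4 - 55*s^3 - 61*s^2 - 40*s - 84)/(24*s^6 - 78*s^5 + 51*s^4 + 12*s^3 - 3*s^2 + 66*s - 72)
That last expression is T(s), already simplified. Scaling its denominator by 1/24 (the reciprocal of the leading coefficient) yields the monic denominator.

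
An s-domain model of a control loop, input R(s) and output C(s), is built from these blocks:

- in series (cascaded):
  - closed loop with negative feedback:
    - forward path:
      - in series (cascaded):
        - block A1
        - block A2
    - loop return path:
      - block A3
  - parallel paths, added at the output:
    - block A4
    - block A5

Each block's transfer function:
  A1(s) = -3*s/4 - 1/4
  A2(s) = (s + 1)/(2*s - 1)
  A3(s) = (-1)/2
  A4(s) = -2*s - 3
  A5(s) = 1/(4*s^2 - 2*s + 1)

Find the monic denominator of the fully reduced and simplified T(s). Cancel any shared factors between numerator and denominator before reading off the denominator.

First reduce the diagram to T(s).

[1] combine A1, A2 in series = (-3*s^2 - 4*s - 1)/(8*s - 4)
[2] feedback reduction of (A1*A2), A3 = (-6*s^2 - 8*s - 2)/(3*s^2 + 20*s - 7)
[3] reduce the parallel group A4, A5 = (-8*s^3 - 8*s^2 + 4*s - 2)/(4*s^2 - 2*s + 1)
[4] combine [(A1*A2)/(1+(A1*A2)*A3)], (A4+A5) in series = (48*s^5 + 112*s^4 + 56*s^3 - 4*s^2 + 8*s + 4)/(12*s^4 + 74*s^3 - 65*s^2 + 34*s - 7)
No further cancellation is possible in the step-4 result, so that is T(s). Its denominator becomes monic after dividing by the leading coefficient 12.

Answer: s^4 + 37*s^3/6 - 65*s^2/12 + 17*s/6 - 7/12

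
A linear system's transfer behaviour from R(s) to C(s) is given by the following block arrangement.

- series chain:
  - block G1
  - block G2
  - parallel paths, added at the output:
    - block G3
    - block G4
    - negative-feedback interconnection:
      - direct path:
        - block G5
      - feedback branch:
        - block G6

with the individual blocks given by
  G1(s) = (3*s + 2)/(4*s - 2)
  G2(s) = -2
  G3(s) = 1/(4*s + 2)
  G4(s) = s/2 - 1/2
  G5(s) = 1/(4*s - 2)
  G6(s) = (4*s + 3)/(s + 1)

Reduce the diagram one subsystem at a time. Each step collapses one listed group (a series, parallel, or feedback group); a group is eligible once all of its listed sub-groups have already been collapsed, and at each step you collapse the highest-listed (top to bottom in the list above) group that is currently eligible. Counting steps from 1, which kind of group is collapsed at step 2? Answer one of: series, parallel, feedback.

Step 1 - feedback reduction of G5, G6
Step 2 - add G3, G4, [G5/(1+G5*G6)] (parallel)
Step 3 - combine G1, G2, (G3+G4+[G5/(1+G5*G6)]) in series
The group at step 2 is a parallel group.

Hence the answer: parallel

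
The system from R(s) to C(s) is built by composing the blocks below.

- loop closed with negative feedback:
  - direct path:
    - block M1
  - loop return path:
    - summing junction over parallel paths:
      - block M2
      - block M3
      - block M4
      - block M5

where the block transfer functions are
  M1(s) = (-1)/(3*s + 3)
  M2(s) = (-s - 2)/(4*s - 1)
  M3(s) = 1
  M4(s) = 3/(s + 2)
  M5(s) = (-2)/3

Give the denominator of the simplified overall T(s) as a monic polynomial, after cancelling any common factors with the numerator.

Step 1 - combine M2, M3, M4, M5 in parallel: (s^2 + 31*s - 23)/(12*s^2 + 21*s - 6)
Step 2 - reduce the feedback loop with forward M1 and return (M2+M3+M4+M5): (-12*s^2 - 21*s + 6)/(36*s^3 + 98*s^2 + 14*s + 5)
No further cancellation is possible in the step-2 result, so that is T(s). Its denominator becomes monic after dividing by the leading coefficient 36.

Therefore the answer is s^3 + 49*s^2/18 + 7*s/18 + 5/36.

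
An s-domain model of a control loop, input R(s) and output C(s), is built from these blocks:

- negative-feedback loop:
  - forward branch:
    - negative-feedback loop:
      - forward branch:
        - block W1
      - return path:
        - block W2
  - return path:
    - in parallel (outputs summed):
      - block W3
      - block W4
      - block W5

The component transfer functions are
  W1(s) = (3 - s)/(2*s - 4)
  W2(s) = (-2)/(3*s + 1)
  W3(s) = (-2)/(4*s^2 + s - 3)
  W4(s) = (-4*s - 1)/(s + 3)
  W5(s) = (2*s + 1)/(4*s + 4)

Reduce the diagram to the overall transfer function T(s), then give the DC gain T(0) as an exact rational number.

First reduce the diagram to T(s).

1. reduce the feedback loop with forward W1 and return W2; result (-3*s^2 + 8*s + 3)/(6*s^2 - 8*s - 10)
2. add W3, W4, W5 (parallel); result (-56*s^3 - 10*s^2 + 27*s - 21)/(16*s^3 + 52*s^2 - 36)
3. collapse the loop ([W1/(1+W1*W2)] forward, (W3+W4+W5) return); result (-48*s^5 - 28*s^4 + 464*s^3 + 264*s^2 - 288*s - 108)/(264*s^5 - 234*s^4 - 905*s^3 - 487*s^2 + 201*s + 297)
Step 3 gives the overall T(s). Then T(0) = -108/297 = -4/11.

Answer: -4/11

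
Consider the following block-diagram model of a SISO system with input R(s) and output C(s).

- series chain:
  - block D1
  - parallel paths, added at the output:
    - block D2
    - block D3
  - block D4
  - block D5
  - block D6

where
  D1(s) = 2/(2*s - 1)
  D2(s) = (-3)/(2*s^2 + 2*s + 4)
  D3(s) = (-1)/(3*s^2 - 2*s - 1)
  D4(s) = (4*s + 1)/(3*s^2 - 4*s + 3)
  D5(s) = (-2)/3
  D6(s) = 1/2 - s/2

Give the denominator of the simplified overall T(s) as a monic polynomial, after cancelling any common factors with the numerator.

Step 1: parallel reduction of D2, D3 = (-11*s^2 + 4*s - 1)/(6*s^4 + 2*s^3 + 6*s^2 - 10*s - 4)
Step 2: combine D1, (D2+D3), D4, D5, D6 in series = (-44*s^3 + 5*s^2 - 1)/(54*s^6 - 27*s^5 + 84*s^4 - 102*s^3 + 108*s^2 - 3*s - 18)
That last expression is T(s), already simplified. Scaling its denominator by 1/54 (the reciprocal of the leading coefficient) yields the monic denominator.

Hence the answer: s^6 - s^5/2 + 14*s^4/9 - 17*s^3/9 + 2*s^2 - s/18 - 1/3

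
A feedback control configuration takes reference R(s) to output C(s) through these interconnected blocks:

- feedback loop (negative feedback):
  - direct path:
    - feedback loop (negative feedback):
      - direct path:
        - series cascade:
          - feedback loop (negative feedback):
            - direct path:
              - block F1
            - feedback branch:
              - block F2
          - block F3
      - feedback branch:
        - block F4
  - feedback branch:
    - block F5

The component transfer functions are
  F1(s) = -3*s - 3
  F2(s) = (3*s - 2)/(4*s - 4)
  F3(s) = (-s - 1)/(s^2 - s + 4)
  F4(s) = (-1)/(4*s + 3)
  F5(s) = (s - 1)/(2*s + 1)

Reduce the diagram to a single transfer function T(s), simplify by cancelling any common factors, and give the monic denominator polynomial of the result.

Reducing step by step:

[1] apply the feedback formula to F1, F2; result (12*s^2 - 12)/(9*s^2 - s - 2)
[2] multiply [F1/(1+F1*F2)], F3 (series); result (-12*s^3 - 12*s^2 + 12*s + 12)/(9*s^4 - 10*s^3 + 35*s^2 - 2*s - 8)
[3] feedback reduction of ([F1/(1+F1*F2)]*F3), F4; result (-48*s^4 - 84*s^3 + 12*s^2 + 84*s + 36)/(36*s^5 - 13*s^4 + 122*s^3 + 109*s^2 - 50*s - 36)
[4] feedback reduction of [([F1/(1+F1*F2)]*F3)/(1+([F1/(1+F1*F2)]*F3)*F4)], F5; result (-96*s^5 - 216*s^4 - 60*s^3 + 180*s^2 + 156*s + 36)/(72*s^6 - 38*s^5 + 195*s^4 + 436*s^3 + 81*s^2 - 170*s - 72)
T(s) is the step-4 result (common factors already cancelled). Leading coefficient of the denominator: 72. Divide through by 72 for the monic polynomial.

Answer: s^6 - 19*s^5/36 + 65*s^4/24 + 109*s^3/18 + 9*s^2/8 - 85*s/36 - 1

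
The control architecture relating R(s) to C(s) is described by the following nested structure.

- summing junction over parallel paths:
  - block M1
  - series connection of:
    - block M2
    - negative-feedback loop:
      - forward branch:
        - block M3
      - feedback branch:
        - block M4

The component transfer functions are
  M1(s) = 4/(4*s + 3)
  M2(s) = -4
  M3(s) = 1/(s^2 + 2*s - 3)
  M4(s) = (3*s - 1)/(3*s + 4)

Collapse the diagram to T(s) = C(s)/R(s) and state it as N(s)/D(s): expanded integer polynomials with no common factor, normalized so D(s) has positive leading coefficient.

Step 1 - apply the feedback formula to M3, M4, giving (3*s + 4)/(3*s^3 + 10*s^2 + 2*s - 13)
Step 2 - combine M2, [M3/(1+M3*M4)] in series, giving (-12*s - 16)/(3*s^3 + 10*s^2 + 2*s - 13)
Step 3 - combine M1, (M2*[M3/(1+M3*M4)]) in parallel, giving the overall T(s)

Final answer: (12*s^3 - 8*s^2 - 92*s - 100)/(12*s^4 + 49*s^3 + 38*s^2 - 46*s - 39)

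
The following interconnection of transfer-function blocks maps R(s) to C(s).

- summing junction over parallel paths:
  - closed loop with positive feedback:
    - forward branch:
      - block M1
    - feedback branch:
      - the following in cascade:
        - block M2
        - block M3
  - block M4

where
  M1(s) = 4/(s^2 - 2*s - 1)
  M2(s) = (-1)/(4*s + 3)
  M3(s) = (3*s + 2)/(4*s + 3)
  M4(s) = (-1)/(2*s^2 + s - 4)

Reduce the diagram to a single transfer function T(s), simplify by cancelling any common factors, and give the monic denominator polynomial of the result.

First reduce the diagram to T(s).

Step 1: combine M2, M3 in series: (-3*s - 2)/(16*s^2 + 24*s + 9)
Step 2: feedback reduction of M1, (M2*M3): (64*s^2 + 96*s + 36)/(16*s^4 - 8*s^3 - 55*s^2 - 30*s - 1)
Step 3: sum the parallel branches [M1/(1-M1*(M2*M3))], M4: (112*s^4 + 264*s^3 - 33*s^2 - 318*s - 143)/(32*s^6 - 182*s^4 - 83*s^3 + 188*s^2 + 119*s + 4)
Step 3 gives the fully reduced T(s), with no common factor left to cancel. The denominator's leading coefficient is 32, so divide each of its coefficients by 32 to get the monic form.

Answer: s^6 - 91*s^4/16 - 83*s^3/32 + 47*s^2/8 + 119*s/32 + 1/8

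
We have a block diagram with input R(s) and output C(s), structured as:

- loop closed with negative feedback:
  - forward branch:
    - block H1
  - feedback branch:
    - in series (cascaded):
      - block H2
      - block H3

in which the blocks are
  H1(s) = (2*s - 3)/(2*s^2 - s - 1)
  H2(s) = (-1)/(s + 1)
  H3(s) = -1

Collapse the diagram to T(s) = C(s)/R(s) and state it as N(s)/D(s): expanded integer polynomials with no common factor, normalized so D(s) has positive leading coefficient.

Step 1 - multiply H2, H3 (series) gives 1/(s + 1)
Step 2 - reduce the feedback loop with forward H1 and return (H2*H3); the result is T(s) itself (integer coefficients, no common factor, positive leading denominator coefficient)

Hence the answer: (2*s^2 - s - 3)/(2*s^3 + s^2 - 4)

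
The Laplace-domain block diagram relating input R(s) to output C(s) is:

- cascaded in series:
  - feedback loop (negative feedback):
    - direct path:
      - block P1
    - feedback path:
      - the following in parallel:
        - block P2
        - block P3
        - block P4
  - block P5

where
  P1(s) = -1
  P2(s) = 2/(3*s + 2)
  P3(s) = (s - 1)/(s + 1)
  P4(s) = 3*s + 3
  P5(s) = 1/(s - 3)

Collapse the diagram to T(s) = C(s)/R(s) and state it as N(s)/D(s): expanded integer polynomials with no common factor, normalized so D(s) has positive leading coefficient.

Step 1: reduce the parallel group P2, P3, P4 = (9*s^3 + 27*s^2 + 22*s + 6)/(3*s^2 + 5*s + 2)
Step 2: collapse the loop (P1 forward, (P2+P3+P4) return) = (3*s^2 + 5*s + 2)/(9*s^3 + 24*s^2 + 17*s + 4)
Step 3: cascade [P1/(1+P1*(P2+P3+P4))], P5, giving the overall T(s)

Therefore the answer is (3*s^2 + 5*s + 2)/(9*s^4 - 3*s^3 - 55*s^2 - 47*s - 12).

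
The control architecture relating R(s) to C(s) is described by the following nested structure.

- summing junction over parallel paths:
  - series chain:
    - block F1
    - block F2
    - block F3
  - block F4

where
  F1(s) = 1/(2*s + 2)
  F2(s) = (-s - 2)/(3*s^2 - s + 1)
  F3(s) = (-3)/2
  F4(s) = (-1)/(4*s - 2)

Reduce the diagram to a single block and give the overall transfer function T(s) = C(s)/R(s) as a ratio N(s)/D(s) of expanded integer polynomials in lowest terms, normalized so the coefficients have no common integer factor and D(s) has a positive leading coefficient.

The answer is (-6*s^3 + 2*s^2 + 9*s - 8)/(24*s^4 + 4*s^3 - 8*s^2 + 8*s - 4).

Reasoning:
[1] cascade F1, F2, F3; result (3*s + 6)/(12*s^3 + 8*s^2 + 4)
[2] reduce the parallel group (F1*F2*F3), F4; the result is T(s) itself (integer coefficients, no common factor, positive leading denominator coefficient)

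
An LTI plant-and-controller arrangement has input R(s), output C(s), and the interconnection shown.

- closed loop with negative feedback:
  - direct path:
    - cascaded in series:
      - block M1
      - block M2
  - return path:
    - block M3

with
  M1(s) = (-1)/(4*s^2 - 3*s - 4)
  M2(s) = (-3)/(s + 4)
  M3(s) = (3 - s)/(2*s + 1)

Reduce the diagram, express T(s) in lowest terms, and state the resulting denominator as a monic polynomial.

1. cascade M1, M2 -> 3/(4*s^3 + 13*s^2 - 16*s - 16)
2. feedback reduction of (M1*M2), M3 -> (6*s + 3)/(8*s^4 + 30*s^3 - 19*s^2 - 51*s - 7)
Step 2 gives the fully reduced T(s), with no common factor left to cancel. The denominator's leading coefficient is 8, so divide each of its coefficients by 8 to get the monic form.

Therefore the answer is s^4 + 15*s^3/4 - 19*s^2/8 - 51*s/8 - 7/8.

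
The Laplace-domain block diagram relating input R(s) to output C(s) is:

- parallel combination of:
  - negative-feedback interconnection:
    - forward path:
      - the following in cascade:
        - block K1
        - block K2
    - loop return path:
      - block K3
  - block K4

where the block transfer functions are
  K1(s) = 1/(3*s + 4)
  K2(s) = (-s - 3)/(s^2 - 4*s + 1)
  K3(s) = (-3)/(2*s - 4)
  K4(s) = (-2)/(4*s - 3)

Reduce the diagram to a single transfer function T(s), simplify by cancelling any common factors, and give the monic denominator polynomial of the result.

Step 1 - multiply K1, K2 (series); result (-s - 3)/(3*s^3 - 8*s^2 - 13*s + 4)
Step 2 - collapse the loop ((K1*K2) forward, K3 return); result (-2*s^2 - 2*s + 12)/(6*s^4 - 28*s^3 + 6*s^2 + 63*s - 7)
Step 3 - reduce the parallel group [(K1*K2)/(1+(K1*K2)*K3)], K4; result (-12*s^4 + 48*s^3 - 14*s^2 - 72*s - 22)/(24*s^5 - 130*s^4 + 108*s^3 + 234*s^2 - 217*s + 21)
No further cancellation is possible in the step-3 result, so that is T(s). Its denominator becomes monic after dividing by the leading coefficient 24.

Therefore the answer is s^5 - 65*s^4/12 + 9*s^3/2 + 39*s^2/4 - 217*s/24 + 7/8.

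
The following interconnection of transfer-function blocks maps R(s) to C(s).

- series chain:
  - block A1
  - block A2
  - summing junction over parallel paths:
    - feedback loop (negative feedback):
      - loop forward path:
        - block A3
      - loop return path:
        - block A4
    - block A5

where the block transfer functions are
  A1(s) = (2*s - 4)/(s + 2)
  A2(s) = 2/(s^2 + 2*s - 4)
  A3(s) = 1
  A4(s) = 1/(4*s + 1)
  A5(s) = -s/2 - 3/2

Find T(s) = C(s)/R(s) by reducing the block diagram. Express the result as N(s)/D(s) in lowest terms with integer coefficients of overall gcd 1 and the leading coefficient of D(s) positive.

Step 1 - reduce the feedback loop with forward A3 and return A4 -> (4*s + 1)/(4*s + 2)
Step 2 - combine [A3/(1+A3*A4)], A5 in parallel -> (-2*s^2 - 3*s - 2)/(4*s + 2)
Step 3 - reduce the series chain A1, A2, ([A3/(1+A3*A4)]+A5) - this is the overall T(s), already in the required normalized form

Answer: (-4*s^3 + 2*s^2 + 8*s + 8)/(2*s^4 + 9*s^3 + 4*s^2 - 16*s - 8)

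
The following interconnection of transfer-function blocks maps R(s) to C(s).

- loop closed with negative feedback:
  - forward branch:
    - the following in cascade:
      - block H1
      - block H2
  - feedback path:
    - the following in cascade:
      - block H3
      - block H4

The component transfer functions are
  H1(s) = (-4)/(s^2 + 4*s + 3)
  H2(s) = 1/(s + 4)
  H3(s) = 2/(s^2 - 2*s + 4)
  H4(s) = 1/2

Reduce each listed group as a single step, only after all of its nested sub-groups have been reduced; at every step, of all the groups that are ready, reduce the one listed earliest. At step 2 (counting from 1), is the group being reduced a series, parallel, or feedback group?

Answer: series

Working:
1. reduce the series chain H1, H2
2. reduce the series chain H3, H4
3. collapse the loop ((H1*H2) forward, (H3*H4) return)
Step 2 collapses a series group.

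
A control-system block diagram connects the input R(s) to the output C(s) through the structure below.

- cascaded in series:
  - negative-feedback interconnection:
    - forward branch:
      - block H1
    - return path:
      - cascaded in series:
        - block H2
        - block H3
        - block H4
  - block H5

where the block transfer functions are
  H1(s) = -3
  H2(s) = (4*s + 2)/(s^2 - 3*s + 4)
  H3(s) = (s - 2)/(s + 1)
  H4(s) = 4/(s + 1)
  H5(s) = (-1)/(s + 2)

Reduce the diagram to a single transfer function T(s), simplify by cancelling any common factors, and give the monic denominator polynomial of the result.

Step 1. combine H2, H3, H4 in series; result (16*s^2 - 24*s - 16)/(s^4 - s^3 - s^2 + 5*s + 4)
Step 2. apply the feedback formula to H1, (H2*H3*H4); result (-3*s^4 + 3*s^3 + 3*s^2 - 15*s - 12)/(s^4 - s^3 - 49*s^2 + 77*s + 52)
Step 3. combine [H1/(1+H1*(H2*H3*H4))], H5 in series; result (3*s^4 - 3*s^3 - 3*s^2 + 15*s + 12)/(s^5 + s^4 - 51*s^3 - 21*s^2 + 206*s + 104)
No further cancellation is possible in the step-3 result, so that is T(s). Its denominator is already monic.

Therefore the answer is s^5 + s^4 - 51*s^3 - 21*s^2 + 206*s + 104.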